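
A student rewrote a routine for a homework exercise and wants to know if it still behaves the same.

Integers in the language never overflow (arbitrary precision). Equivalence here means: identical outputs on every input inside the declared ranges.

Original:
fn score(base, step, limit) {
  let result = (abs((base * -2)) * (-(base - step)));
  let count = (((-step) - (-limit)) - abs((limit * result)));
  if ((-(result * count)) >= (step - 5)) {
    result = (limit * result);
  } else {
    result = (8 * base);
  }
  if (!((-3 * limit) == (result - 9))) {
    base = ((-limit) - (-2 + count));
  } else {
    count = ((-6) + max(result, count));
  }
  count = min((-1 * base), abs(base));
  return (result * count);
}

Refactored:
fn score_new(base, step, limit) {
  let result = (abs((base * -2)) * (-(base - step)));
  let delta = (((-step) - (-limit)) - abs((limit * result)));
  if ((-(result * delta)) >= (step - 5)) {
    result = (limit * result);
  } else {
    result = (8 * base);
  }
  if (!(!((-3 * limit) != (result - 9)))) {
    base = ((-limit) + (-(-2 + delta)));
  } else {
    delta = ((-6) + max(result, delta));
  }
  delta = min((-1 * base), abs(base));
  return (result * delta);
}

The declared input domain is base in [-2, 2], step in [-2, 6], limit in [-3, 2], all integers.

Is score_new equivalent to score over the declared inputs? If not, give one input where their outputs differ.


Behavior is preserved: although boolean connective usage differs; also arithmetic usage differs; also local variable names differ; also comparison usage differs, the outputs never diverge.
Spot check at base=-1, step=-2, limit=-2 — score: result = -2; count = -4; ((-(result * count)) >= (step - 5)) -> false; result = -8; (!((-3 * limit) == (result - 9))) -> true; base = 8; count = -8; return 64. score_new: result = -2; delta = -4; ((-(result * delta)) >= (step - 5)) -> false; result = -8; (!(!((-3 * limit) != (result - 9)))) -> true; base = 8; delta = -8; return 64. Both give 64.
Sweeping the whole domain (270 inputs) finds no disagreement.
verdict: equivalent


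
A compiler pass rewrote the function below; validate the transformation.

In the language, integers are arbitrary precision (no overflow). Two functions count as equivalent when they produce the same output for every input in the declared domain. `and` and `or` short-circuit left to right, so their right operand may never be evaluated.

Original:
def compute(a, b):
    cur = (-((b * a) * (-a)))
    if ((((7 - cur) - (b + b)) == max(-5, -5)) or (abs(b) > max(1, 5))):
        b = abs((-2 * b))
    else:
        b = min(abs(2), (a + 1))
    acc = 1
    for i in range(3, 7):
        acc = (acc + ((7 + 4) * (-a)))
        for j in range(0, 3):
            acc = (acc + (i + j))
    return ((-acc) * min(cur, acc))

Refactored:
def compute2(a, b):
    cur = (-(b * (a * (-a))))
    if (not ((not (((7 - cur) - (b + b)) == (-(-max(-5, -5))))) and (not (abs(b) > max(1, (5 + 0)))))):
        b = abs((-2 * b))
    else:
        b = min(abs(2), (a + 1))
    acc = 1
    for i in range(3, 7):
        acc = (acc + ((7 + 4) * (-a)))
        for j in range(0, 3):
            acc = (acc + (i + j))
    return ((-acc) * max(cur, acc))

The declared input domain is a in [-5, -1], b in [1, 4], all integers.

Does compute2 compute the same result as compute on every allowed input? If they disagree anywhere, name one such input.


Consider the input a=-5, b=1.
compute: cur becomes 25; next ((((7 - cur) - (b + b)) == max(-5, -5)) or (abs(b) > max(1, 5))) evaluates to false; next b becomes -4; next acc becomes 1; next at i=3:; next acc becomes 56; next at j=0:; next acc becomes 59; next at j=1:; next acc becomes 63; next at j=2:; next acc becomes 68; next at i=4:; next acc becomes 123; next at j=0:; next acc becomes 127; next at j=1:; next acc becomes 132; next at j=2:; next acc becomes 138; next at i=5:; next acc becomes 193; next at j=0:; next acc becomes 198; next at j=1:; next acc becomes 204; next at j=2:; next acc becomes 211; next at i=6:; next acc becomes 266; next at j=0:; next acc becomes 272; next at j=1:; next acc becomes 279; next at j=2:; next acc becomes 287; next final value -7175
compute2: cur becomes 25; next (not ((not (((7 - cur) - (b + b)) == (-(-max(-5, -5))))) and (not (abs(b) > max(1, (5 + 0)))))) evaluates to false; next b becomes -4; next acc becomes 1; next at i=3:; next acc becomes 56; next at j=0:; next acc becomes 59; next at j=1:; next acc becomes 63; next at j=2:; next acc becomes 68; next at i=4:; next acc becomes 123; next at j=0:; next acc becomes 127; next at j=1:; next acc becomes 132; next at j=2:; next acc becomes 138; next at i=5:; next acc becomes 193; next at j=0:; next acc becomes 198; next at j=1:; next acc becomes 204; next at j=2:; next acc becomes 211; next at i=6:; next acc becomes 266; next at j=0:; next acc becomes 272; next at j=1:; next acc becomes 279; next at j=2:; next acc becomes 287; next final value -82369
-7175 vs -82369 — the two versions disagree here.
verdict: not equivalent; witness: a=-5, b=1


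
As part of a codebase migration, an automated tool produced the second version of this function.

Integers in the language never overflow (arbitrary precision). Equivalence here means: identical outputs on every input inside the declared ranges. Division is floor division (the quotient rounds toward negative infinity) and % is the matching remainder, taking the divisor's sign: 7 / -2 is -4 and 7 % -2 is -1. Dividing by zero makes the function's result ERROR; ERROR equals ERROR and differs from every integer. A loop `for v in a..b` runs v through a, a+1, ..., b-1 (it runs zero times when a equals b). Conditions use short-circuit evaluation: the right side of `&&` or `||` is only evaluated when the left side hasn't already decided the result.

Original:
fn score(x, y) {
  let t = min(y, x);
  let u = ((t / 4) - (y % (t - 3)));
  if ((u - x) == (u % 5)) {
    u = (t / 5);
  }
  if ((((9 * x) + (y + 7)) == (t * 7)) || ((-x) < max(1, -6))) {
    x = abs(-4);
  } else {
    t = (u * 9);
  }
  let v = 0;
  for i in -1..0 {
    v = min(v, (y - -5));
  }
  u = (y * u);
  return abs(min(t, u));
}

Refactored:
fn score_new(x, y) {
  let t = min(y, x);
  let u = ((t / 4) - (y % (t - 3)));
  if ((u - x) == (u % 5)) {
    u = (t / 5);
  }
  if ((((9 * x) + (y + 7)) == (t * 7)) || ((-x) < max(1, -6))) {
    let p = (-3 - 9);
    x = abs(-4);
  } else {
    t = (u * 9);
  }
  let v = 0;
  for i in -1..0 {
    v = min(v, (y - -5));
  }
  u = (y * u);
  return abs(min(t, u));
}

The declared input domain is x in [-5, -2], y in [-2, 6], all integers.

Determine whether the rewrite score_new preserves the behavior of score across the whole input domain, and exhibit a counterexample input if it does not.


Side by side, the visible changes include: statement counts differ; also local variable names differ; also constant usage differs; also arithmetic usage differs.
Spot check at x=-5, y=4 — score: t becomes -5; next u becomes 2; next ((u - x) == (u % 5)) evaluates to false; next ((((9 * x) + (y + 7)) == (t * 7)) || ((-x) < max(1, -6))) evaluates to false; next t becomes 18; next v becomes 0; next at i=-1:; next v becomes 0; next u becomes 8; next final value 8. score_new: t becomes -5; next u becomes 2; next ((u - x) == (u % 5)) evaluates to false; next ((((9 * x) + (y + 7)) == (t * 7)) || ((-x) < max(1, -6))) evaluates to false; next t becomes 18; next v becomes 0; next at i=-1:; next v becomes 0; next u becomes 8; next final value 8. Both give 8.
An exhaustive pass over the 36 declared inputs shows identical outputs.
verdict: equivalent


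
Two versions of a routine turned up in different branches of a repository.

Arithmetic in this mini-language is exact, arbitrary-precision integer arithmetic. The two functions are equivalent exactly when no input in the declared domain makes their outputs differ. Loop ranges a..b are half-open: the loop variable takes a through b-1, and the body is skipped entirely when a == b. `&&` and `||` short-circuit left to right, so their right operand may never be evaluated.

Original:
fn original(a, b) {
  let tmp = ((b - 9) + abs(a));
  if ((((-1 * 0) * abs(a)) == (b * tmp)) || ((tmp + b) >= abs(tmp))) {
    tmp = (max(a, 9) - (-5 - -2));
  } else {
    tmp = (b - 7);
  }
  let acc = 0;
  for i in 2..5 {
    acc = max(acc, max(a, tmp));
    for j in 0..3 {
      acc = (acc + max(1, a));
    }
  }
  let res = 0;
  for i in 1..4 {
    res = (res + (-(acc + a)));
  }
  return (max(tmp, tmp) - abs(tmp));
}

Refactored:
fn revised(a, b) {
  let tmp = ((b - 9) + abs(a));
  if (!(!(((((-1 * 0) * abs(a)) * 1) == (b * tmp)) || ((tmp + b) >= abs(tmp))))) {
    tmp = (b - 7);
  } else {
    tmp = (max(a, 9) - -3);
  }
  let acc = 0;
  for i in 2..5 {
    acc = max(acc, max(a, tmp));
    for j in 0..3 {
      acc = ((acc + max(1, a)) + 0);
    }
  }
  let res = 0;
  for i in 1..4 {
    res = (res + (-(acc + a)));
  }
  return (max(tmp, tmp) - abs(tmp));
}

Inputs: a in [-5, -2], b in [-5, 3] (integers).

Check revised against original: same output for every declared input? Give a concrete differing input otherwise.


Consider the input a=-5, b=-5.
original: tmp = -9; ((((-1 * 0) * abs(a)) == (b * tmp)) || ((tmp + b) >= abs(tmp))) -> false; tmp = -12; acc = 0; [i=2]; acc = 0; [j=0]; acc = 1; [j=1]; acc = 2; [j=2]; acc = 3; [i=3]; acc = 3; [j=0]; acc = 4; [j=1]; acc = 5; [j=2]; acc = 6; [i=4]; acc = 6; [j=0]; acc = 7; [j=1]; acc = 8; [j=2]; acc = 9; res = 0; [i=1]; res = -4; [i=2]; res = -8; [i=3]; res = -12; return -24
revised: tmp = -9; (!(!(((((-1 * 0) * abs(a)) * 1) == (b * tmp)) || ((tmp + b) >= abs(tmp))))) -> false; tmp = 12; acc = 0; [i=2]; acc = 12; [j=0]; acc = 13; [j=1]; acc = 14; [j=2]; acc = 15; [i=3]; acc = 15; [j=0]; acc = 16; [j=1]; acc = 17; [j=2]; acc = 18; [i=4]; acc = 18; [j=0]; acc = 19; [j=1]; acc = 20; [j=2]; acc = 21; res = 0; [i=1]; res = -16; [i=2]; res = -32; [i=3]; res = -48; return 0
-24 against 0: the behavior changed.
verdict: not equivalent; witness: a=-5, b=-5


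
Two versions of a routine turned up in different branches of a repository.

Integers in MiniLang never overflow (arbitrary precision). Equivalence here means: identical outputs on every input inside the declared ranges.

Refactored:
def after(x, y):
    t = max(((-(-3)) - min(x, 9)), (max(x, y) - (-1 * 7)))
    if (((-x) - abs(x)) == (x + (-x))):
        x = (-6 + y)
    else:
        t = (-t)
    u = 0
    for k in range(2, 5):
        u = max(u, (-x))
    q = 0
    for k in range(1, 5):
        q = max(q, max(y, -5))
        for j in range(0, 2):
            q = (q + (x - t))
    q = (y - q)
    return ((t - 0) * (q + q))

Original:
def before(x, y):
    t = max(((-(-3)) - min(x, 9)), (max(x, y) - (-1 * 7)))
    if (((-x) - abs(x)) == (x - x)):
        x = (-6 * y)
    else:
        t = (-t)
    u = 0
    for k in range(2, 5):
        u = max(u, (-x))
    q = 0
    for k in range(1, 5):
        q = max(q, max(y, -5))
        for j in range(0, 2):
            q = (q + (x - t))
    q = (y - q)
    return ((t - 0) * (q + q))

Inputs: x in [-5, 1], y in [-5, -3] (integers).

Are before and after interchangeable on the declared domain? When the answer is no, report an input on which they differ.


There is a counterexample at x=-5, y=-5: -2896 on one side, 608 on the other.
before: t = 8; (((-x) - abs(x)) == (x - x)) -> true; x = 30; u = 0; [k=2]; u = 0; [k=3]; u = 0; [k=4]; u = 0; q = 0; [k=1]; q = 0; [j=0]; q = 22; [j=1]; q = 44; [k=2]; q = 44; [j=0]; q = 66; [j=1]; q = 88; [k=3]; q = 88; [j=0]; q = 110; [j=1]; q = 132; [k=4]; q = 132; [j=0]; q = 154; [j=1]; q = 176; q = -181; return -2896
after: t = 8; (((-x) - abs(x)) == (x + (-x))) -> true; x = -11; u = 0; [k=2]; u = 11; [k=3]; u = 11; [k=4]; u = 11; q = 0; [k=1]; q = 0; [j=0]; q = -19; [j=1]; q = -38; [k=2]; q = -5; [j=0]; q = -24; [j=1]; q = -43; [k=3]; q = -5; [j=0]; q = -24; [j=1]; q = -43; [k=4]; q = -5; [j=0]; q = -24; [j=1]; q = -43; q = 38; return 608
verdict: not equivalent; witness: x=-5, y=-5


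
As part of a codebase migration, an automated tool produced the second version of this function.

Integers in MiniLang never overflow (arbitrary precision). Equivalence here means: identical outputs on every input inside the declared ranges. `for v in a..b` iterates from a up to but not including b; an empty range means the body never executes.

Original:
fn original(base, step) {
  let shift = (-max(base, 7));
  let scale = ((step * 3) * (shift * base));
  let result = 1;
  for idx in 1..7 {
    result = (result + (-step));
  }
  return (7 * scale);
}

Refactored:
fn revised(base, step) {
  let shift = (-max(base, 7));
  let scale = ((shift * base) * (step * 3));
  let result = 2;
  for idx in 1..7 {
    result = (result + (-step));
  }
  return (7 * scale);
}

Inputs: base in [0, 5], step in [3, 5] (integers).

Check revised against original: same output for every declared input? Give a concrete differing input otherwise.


The one real change (`1` became `2`) has no effect anywhere in the declared ranges; all 18 inputs agree.
verdict: equivalent


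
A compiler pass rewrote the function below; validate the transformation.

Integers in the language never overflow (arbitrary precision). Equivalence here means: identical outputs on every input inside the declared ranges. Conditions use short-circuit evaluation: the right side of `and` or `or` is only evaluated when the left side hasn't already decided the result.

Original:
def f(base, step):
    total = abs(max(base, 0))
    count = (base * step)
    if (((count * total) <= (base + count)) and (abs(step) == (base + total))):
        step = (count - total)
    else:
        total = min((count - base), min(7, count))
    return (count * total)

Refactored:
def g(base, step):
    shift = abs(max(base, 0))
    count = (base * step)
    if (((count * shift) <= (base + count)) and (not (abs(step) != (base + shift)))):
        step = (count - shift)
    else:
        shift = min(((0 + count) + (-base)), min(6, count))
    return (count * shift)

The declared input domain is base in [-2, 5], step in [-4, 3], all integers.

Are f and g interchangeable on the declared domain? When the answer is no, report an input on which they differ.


These are not equivalent — on base=-2, step=-4 the outputs split (56 vs 48).
f: total := 0 | count := 8 | (((count * total) <= (base + count)) and (abs(step) == (base + total))): false | total := 7 | result 56
g: shift := 0 | count := 8 | (((count * shift) <= (base + count)) and (not (abs(step) != (base + shift)))): false | shift := 6 | result 48
verdict: not equivalent; witness: base=-2, step=-4


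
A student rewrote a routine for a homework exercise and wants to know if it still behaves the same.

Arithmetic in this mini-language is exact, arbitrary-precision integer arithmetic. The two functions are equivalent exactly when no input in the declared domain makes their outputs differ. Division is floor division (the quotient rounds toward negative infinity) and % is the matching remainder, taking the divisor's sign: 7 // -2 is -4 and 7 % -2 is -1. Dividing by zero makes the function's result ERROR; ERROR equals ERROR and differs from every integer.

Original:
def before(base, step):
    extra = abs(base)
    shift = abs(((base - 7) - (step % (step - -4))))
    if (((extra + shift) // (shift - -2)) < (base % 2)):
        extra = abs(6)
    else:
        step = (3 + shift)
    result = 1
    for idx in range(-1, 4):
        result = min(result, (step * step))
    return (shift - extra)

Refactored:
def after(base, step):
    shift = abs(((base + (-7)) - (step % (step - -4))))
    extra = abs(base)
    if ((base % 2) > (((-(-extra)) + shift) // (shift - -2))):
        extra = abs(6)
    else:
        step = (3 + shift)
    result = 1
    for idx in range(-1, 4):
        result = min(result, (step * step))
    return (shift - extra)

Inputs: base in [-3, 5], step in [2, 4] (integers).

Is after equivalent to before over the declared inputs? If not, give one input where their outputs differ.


Reading the diff, among the changes: arithmetic usage differs, and comparison usage differs.
Tracing base=-2, step=4: before: extra becomes 2; next shift becomes 13; next (((extra + shift) // (shift - -2)) < (base % 2)) evaluates to false; next step becomes 16; next result becomes 1; next at idx=-1:; next result becomes 1; next at idx=0:; next result becomes 1; next at idx=1:; next result becomes 1; next at idx=2:; next result becomes 1; next at idx=3:; next result becomes 1; next final value 11 | after: shift becomes 13; next extra becomes 2; next ((base % 2) > (((-(-extra)) + shift) // (shift - -2))) evaluates to false; next step becomes 16; next result becomes 1; next at idx=-1:; next result becomes 1; next at idx=0:; next result becomes 1; next at idx=1:; next result becomes 1; next at idx=2:; next result becomes 1; next at idx=3:; next result becomes 1; next final value 11 — matching result 11.
Across all 27 domain points the two functions coincide.
verdict: equivalent


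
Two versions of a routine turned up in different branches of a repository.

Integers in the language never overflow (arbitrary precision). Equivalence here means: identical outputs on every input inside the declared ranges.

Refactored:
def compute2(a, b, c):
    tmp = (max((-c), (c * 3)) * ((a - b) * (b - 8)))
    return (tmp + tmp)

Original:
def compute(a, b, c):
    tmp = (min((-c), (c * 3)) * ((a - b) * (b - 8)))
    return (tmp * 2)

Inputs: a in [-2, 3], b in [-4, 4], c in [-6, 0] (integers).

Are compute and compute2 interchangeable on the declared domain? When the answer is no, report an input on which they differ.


Take a=-2, b=-4, c=-6.
compute: tmp=432, then returns 864
compute2: tmp=-144, then returns -288
864 and -288 differ, so these are not the same function on this domain.
verdict: not equivalent; witness: a=-2, b=-4, c=-6


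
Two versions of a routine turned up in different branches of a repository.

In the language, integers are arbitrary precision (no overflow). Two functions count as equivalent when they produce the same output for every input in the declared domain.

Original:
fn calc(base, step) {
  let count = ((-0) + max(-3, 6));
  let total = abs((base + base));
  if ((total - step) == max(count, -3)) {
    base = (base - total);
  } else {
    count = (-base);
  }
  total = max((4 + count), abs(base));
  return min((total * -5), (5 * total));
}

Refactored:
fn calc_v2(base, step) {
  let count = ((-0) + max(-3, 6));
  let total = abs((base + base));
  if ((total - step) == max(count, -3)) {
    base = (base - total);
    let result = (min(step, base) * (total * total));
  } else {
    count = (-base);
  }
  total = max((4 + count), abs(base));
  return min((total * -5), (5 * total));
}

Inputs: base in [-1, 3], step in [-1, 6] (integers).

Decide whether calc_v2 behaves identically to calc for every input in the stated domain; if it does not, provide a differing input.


Comparing the listings, the differences include: arithmetic usage differs, and local variable names differ, and min/max/abs usage differs, and statement counts differ.
Tracing base=3, step=6: calc: count := 6 | total := 6 | ((total - step) == max(count, -3)): false | count := -3 | total := 3 | result -15 | calc_v2: count := 6 | total := 6 | ((total - step) == max(count, -3)): false | count := -3 | total := 3 | result -15 — matching result -15.
An exhaustive pass over the 40 declared inputs shows identical outputs.
verdict: equivalent


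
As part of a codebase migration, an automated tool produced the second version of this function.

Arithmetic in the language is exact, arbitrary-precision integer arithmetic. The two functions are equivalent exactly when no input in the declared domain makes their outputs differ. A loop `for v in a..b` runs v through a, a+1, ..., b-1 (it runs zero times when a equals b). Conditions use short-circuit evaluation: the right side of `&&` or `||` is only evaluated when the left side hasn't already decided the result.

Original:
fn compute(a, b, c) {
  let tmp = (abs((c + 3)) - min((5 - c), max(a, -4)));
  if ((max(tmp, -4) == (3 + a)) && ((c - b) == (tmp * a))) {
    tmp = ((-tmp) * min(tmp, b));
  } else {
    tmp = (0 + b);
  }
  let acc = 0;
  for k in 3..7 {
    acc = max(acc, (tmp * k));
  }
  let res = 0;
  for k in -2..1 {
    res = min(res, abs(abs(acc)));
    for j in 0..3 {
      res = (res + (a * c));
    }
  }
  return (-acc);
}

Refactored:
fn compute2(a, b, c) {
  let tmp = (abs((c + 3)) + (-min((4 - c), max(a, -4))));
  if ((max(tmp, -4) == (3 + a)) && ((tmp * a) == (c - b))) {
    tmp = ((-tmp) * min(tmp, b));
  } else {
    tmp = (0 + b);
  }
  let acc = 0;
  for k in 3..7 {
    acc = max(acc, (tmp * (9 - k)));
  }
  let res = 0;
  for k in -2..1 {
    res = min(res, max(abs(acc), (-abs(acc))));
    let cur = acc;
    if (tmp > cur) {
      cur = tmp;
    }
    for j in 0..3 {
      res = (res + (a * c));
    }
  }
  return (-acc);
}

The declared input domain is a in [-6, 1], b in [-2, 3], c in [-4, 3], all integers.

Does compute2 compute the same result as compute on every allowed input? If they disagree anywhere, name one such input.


The one real change (`5` became `4`) has no effect anywhere in the declared ranges.
As a probe, take a=1, b=3, c=1: compute runs tmp becomes 3; next ((max(tmp, -4) == (3 + a)) && ((c - b) == (tmp * a))) evaluates to false; next tmp becomes 3; next acc becomes 0; next at k=3:; next acc becomes 9; next at k=4:; next acc becomes 12; next at k=5:; next acc becomes 15; next at k=6:; next acc becomes 18; next res becomes 0; next at k=-2:; next res becomes 0; next at j=0:; next res becomes 1; next at j=1:; next res becomes 2; next at j=2:; next res becomes 3; next at k=-1:; next res becomes 3; next at j=0:; next res becomes 4; next at j=1:; next res becomes 5; next at j=2:; next res becomes 6; next at k=0:; next res becomes 6; next at j=0:; next res becomes 7; next at j=1:; next res becomes 8; next at j=2:; next res becomes 9; next final value -18; compute2 runs tmp becomes 3; next ((max(tmp, -4) == (3 + a)) && ((tmp * a) == (c - b))) evaluates to false; next tmp becomes 3; next acc becomes 0; next at k=3:; next acc becomes 18; next at k=4:; next acc becomes 18; next at k=5:; next acc becomes 18; next at k=6:; next acc becomes 18; next res becomes 0; next at k=-2:; next res becomes 0; next cur becomes 18; next (tmp > cur) evaluates to false; next at j=0:; next res becomes 1; next at j=1:; next res becomes 2; next at j=2:; next res becomes 3; next at k=-1:; next res becomes 3; next cur becomes 18; next (tmp > cur) evaluates to false; next at j=0:; next res becomes 4; next at j=1:; next res becomes 5; next at j=2:; next res becomes 6; next at k=0:; next res becomes 6; next cur becomes 18; next (tmp > cur) evaluates to false; next at j=0:; next res becomes 7; next at j=1:; next res becomes 8; next at j=2:; next res becomes 9; next final value -18; both end at -18.
Sweeping the whole domain (384 inputs) finds no disagreement.
verdict: equivalent


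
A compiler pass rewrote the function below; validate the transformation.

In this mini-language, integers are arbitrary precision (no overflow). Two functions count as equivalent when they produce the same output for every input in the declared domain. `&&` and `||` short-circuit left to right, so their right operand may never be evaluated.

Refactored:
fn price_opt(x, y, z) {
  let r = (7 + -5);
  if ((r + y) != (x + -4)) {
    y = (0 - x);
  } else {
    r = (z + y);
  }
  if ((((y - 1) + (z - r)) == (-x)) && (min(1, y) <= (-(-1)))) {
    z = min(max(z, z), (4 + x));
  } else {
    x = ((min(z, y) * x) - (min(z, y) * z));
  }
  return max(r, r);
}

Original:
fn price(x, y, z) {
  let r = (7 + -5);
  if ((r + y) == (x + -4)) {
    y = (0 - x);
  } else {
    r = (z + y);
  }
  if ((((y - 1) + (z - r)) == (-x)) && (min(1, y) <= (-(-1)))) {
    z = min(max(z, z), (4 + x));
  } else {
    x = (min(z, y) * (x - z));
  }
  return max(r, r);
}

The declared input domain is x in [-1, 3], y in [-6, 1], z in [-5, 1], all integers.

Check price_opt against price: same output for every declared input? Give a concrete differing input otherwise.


Consider the input x=-1, y=-6, z=-5.
price: r=2, then ((r + y) == (x + -4)) is false, then r=-11, then ((((y - 1) + (z - r)) == (-x)) && (min(1, y) <= (-(-1)))) is false, then x=-24, then returns -11
price_opt: r=2, then ((r + y) != (x + -4)) is true, then y=1, then ((((y - 1) + (z - r)) == (-x)) && (min(1, y) <= (-(-1)))) is false, then x=-20, then returns 2
-11 against 2: the behavior changed.
verdict: not equivalent; witness: x=-1, y=-6, z=-5


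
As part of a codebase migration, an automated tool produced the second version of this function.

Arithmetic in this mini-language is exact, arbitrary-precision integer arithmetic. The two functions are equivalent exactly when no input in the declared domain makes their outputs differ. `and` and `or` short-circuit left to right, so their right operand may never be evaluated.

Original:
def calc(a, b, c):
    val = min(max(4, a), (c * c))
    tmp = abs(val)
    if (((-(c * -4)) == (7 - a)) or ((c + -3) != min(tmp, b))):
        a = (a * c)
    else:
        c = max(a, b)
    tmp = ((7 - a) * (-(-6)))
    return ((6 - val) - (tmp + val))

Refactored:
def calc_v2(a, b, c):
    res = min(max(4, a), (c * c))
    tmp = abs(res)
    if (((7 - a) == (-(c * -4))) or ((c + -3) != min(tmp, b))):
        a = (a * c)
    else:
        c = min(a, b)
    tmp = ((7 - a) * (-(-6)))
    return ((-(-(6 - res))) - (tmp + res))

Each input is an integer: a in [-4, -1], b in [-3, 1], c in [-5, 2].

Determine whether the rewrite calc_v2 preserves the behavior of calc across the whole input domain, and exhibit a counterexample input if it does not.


The edit looks behavioral (`max(a, b)` became `min(a, b)`), but over these ranges it never changes the outcome.
Tracing a=-4, b=-1, c=2: calc: val=4, then tmp=4, then (((-(c * -4)) == (7 - a)) or ((c + -3) != min(tmp, b))) is false, then c=-1, then tmp=66, then returns -68 | calc_v2: res=4, then tmp=4, then (((7 - a) == (-(c * -4))) or ((c + -3) != min(tmp, b))) is false, then c=-4, then tmp=66, then returns -68 — matching result -68.
Sweeping the whole domain (160 inputs) finds no disagreement.
verdict: equivalent


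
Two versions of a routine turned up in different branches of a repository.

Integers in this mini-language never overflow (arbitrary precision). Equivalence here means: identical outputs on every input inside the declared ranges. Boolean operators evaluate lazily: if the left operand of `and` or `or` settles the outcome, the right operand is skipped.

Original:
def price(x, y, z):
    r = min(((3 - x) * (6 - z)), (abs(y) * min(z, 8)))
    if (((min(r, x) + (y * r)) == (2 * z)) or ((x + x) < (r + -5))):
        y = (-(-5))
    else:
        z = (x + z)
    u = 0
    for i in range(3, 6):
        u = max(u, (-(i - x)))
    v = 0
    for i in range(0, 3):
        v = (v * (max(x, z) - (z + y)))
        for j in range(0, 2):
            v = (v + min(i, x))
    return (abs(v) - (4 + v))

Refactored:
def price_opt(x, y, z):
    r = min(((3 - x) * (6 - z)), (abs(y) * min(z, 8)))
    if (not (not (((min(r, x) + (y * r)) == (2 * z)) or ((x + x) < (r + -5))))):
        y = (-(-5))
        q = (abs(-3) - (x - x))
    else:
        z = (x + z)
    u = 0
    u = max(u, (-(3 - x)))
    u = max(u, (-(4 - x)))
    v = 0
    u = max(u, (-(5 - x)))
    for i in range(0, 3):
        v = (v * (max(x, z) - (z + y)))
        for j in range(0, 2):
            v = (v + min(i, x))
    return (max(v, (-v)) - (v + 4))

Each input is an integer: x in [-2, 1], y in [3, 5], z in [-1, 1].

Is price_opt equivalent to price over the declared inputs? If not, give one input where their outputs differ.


Reading the diff, among the changes: arithmetic usage differs; also loop structure differs; also statement counts differ; also min/max/abs usage differs; also constant usage differs; also boolean connective usage differs; also local variable names differ.
As a probe, take x=1, y=4, z=-1: price runs r=-4, then (((min(r, x) + (y * r)) == (2 * z)) or ((x + x) < (r + -5))) is false, then z=0, then u=0, then (i=3), then u=0, then (i=4), then u=0, then (i=5), then u=0, then v=0, then (i=0), then v=0, then (j=0), then v=0, then (j=1), then v=0, then (i=1), then v=0, then (j=0), then v=1, then (j=1), then v=2, then (i=2), then v=-6, then (j=0), then v=-5, then (j=1), then v=-4, then returns 4; price_opt runs r=-4, then (not (not (((min(r, x) + (y * r)) == (2 * z)) or ((x + x) < (r + -5))))) is false, then z=0, then u=0, then u=0, then u=0, then v=0, then u=0, then (i=0), then v=0, then (j=0), then v=0, then (j=1), then v=0, then (i=1), then v=0, then (j=0), then v=1, then (j=1), then v=2, then (i=2), then v=-6, then (j=0), then v=-5, then (j=1), then v=-4, then returns 4; both end at 4.
Checked all 36 inputs in the declared domain: the outputs agree on every one.
verdict: equivalent


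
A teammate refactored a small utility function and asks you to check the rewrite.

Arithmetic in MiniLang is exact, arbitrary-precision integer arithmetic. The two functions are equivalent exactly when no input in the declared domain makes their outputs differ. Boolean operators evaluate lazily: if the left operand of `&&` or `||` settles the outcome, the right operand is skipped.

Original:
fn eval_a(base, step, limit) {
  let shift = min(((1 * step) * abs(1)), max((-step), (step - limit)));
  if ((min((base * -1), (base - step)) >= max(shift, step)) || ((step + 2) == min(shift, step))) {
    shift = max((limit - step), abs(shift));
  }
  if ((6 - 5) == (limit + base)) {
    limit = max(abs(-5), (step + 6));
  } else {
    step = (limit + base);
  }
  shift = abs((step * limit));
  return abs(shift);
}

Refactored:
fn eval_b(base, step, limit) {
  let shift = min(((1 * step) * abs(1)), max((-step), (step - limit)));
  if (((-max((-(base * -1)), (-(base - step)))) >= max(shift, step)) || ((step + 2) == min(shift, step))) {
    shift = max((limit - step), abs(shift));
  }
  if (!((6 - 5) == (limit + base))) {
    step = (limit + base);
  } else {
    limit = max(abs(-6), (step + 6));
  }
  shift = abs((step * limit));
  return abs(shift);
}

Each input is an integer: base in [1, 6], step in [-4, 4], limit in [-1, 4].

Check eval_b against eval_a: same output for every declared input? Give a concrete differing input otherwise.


Evaluate both at base=1, step=-4, limit=0.
eval_a: shift = -4; ((min((base * -1), (base - step)) >= max(shift, step)) || ((step + 2) == min(shift, step))) -> true; shift = 4; ((6 - 5) == (limit + base)) -> true; limit = 5; shift = 20; return 20
eval_b: shift = -4; (((-max((-(base * -1)), (-(base - step)))) >= max(shift, step)) || ((step + 2) == min(shift, step))) -> true; shift = 4; (!((6 - 5) == (limit + base))) -> false; limit = 6; shift = 24; return 24
20 and 24 differ, so these are not the same function on this domain.
verdict: not equivalent; witness: base=1, step=-4, limit=0


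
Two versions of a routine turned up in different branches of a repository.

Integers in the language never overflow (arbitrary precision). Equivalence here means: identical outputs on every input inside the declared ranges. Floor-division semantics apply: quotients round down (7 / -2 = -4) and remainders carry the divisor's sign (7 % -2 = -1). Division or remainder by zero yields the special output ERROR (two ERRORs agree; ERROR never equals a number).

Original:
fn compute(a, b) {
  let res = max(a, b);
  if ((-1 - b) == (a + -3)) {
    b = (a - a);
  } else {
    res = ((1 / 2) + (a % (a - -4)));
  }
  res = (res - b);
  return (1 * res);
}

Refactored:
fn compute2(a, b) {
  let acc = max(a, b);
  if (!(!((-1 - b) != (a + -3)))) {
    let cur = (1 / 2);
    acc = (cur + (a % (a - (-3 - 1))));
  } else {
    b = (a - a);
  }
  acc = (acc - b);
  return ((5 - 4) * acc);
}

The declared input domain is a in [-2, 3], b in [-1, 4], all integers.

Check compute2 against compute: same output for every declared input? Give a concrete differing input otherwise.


This is a faithful refactor — arithmetic usage differs; also local variable names differ; also statement counts differ; also comparison usage differs; also boolean connective usage differs; also constant usage differs, but the computed results match everywhere.
One worked example (a=3, b=4) — compute: res = 4; ((-1 - b) == (a + -3)) -> false; res = 3; res = -1; return -1; compute2: acc = 4; (!(!((-1 - b) != (a + -3)))) -> true; cur = 0; acc = 3; acc = -1; return -1; agreement on -1.
An exhaustive pass over the 36 declared inputs shows identical outputs.
verdict: equivalent


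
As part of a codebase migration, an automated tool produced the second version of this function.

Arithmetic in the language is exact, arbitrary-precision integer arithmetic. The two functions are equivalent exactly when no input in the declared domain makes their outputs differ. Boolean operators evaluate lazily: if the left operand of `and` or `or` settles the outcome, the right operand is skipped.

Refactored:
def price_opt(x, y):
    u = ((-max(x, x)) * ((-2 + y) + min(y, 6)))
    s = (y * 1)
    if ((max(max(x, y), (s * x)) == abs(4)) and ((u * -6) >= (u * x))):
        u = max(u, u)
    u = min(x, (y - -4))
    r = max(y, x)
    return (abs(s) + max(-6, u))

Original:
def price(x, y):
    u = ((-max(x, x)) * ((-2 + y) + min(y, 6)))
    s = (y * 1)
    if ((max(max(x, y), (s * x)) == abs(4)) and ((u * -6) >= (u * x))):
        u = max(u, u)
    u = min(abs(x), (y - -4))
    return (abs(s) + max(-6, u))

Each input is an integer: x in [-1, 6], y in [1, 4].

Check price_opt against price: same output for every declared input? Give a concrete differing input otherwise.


There is a counterexample at x=-1, y=1: 2 on one side, 0 on the other.
price: u=0, then s=1, then ((max(max(x, y), (s * x)) == abs(4)) and ((u * -6) >= (u * x))) is false, then u=1, then returns 2
price_opt: u=0, then s=1, then ((max(max(x, y), (s * x)) == abs(4)) and ((u * -6) >= (u * x))) is false, then u=-1, then r=1, then returns 0
verdict: not equivalent; witness: x=-1, y=1


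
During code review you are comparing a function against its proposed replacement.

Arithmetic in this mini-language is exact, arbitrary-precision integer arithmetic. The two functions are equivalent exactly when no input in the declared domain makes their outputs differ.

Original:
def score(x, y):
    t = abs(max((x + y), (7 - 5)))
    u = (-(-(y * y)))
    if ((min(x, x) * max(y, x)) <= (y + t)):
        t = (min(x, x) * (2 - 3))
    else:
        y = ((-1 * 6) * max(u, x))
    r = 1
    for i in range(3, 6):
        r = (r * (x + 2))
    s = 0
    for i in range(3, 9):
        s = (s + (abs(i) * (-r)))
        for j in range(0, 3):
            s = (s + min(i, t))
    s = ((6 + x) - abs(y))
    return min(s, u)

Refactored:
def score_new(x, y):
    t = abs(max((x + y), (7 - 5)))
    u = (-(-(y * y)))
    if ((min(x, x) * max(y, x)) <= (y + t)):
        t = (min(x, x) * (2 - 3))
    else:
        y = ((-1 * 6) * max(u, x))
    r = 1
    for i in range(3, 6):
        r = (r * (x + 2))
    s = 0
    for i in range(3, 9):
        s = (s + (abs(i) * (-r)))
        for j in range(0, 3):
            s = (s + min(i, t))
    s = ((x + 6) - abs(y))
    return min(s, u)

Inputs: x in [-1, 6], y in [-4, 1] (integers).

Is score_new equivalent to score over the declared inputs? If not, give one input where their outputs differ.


Behavior is preserved: although same computation, different form, the outputs never diverge.
One worked example (x=-1, y=-2) — score: t=2, then u=4, then ((min(x, x) * max(y, x)) <= (y + t)) is false, then y=-24, then r=1, then (i=3), then r=1, then (i=4), then r=1, then (i=5), then r=1, then s=0, then (i=3), then s=-3, then (j=0), then s=-1, then (j=1), then s=1, then (j=2), then s=3, then (i=4), then s=-1, then (j=0), then s=1, then (j=1), then s=3, then (j=2), then s=5, then (i=5), then s=0, then (j=0), then s=2, then (j=1), then s=4, then (j=2), then s=6, then (i=6), then s=0, then (j=0), then s=2, then (j=1), then s=4, then (j=2), then s=6, then (i=7), then s=-1, then (j=0), then s=1, then (j=1), then s=3, then (j=2), then s=5, then (i=8), then s=-3, then (j=0), then s=-1, then (j=1), then s=1, then (j=2), then s=3, then s=-19, then returns -19; score_new: t=2, then u=4, then ((min(x, x) * max(y, x)) <= (y + t)) is false, then y=-24, then r=1, then (i=3), then r=1, then (i=4), then r=1, then (i=5), then r=1, then s=0, then (i=3), then s=-3, then (j=0), then s=-1, then (j=1), then s=1, then (j=2), then s=3, then (i=4), then s=-1, then (j=0), then s=1, then (j=1), then s=3, then (j=2), then s=5, then (i=5), then s=0, then (j=0), then s=2, then (j=1), then s=4, then (j=2), then s=6, then (i=6), then s=0, then (j=0), then s=2, then (j=1), then s=4, then (j=2), then s=6, then (i=7), then s=-1, then (j=0), then s=1, then (j=1), then s=3, then (j=2), then s=5, then (i=8), then s=-3, then (j=0), then s=-1, then (j=1), then s=1, then (j=2), then s=3, then s=-19, then returns -19; agreement on -19.
Checked all 48 inputs in the declared domain: the outputs agree on every one.
verdict: equivalent


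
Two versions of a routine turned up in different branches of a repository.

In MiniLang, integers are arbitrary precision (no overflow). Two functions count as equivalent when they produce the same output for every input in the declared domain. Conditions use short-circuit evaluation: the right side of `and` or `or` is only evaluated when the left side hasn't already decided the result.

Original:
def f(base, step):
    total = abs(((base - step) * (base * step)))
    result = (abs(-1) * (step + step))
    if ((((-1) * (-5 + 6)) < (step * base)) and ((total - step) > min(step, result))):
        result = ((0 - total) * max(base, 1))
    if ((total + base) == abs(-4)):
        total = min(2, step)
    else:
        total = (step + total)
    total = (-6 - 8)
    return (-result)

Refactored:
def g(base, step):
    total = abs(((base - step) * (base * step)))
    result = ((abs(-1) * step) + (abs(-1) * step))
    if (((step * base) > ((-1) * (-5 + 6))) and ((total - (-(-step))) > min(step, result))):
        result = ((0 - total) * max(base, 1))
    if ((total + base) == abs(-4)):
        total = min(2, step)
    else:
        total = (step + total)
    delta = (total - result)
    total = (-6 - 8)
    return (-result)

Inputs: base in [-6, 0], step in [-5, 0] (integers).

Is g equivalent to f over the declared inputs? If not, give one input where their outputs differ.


This is a faithful refactor — constant usage differs, comparison usage differs, arithmetic usage differs, local variable names differ, min/max/abs usage differs, statement counts differ, but the computed results match everywhere.
Spot check at base=-3, step=0 — f: total becomes 0; next result becomes 0; next ((((-1) * (-5 + 6)) < (step * base)) and ((total - step) > min(step, result))) evaluates to false; next ((total + base) == abs(-4)) evaluates to false; next total becomes 0; next total becomes -14; next final value 0. g: total becomes 0; next result becomes 0; next (((step * base) > ((-1) * (-5 + 6))) and ((total - (-(-step))) > min(step, result))) evaluates to false; next ((total + base) == abs(-4)) evaluates to false; next total becomes 0; next delta becomes 0; next total becomes -14; next final value 0. Both give 0.
Every one of the 42 inputs gives matching results.
verdict: equivalent


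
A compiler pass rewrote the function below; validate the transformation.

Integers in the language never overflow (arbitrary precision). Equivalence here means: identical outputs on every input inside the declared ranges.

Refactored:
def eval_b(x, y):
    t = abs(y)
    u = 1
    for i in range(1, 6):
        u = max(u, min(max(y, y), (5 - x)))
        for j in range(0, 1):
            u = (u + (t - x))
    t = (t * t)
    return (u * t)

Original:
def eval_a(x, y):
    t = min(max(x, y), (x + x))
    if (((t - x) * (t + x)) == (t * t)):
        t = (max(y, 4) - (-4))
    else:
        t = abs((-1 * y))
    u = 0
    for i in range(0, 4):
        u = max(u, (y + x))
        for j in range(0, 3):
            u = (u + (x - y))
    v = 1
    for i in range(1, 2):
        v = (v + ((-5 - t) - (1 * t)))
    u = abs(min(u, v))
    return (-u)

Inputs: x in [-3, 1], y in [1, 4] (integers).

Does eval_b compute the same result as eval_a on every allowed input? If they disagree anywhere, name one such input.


Consider the input x=-3, y=1.
eval_a: t=-6, then (((t - x) * (t + x)) == (t * t)) is false, then t=1, then u=0, then (i=0), then u=0, then (j=0), then u=-4, then (j=1), then u=-8, then (j=2), then u=-12, then (i=1), then u=-2, then (j=0), then u=-6, then (j=1), then u=-10, then (j=2), then u=-14, then (i=2), then u=-2, then (j=0), then u=-6, then (j=1), then u=-10, then (j=2), then u=-14, then (i=3), then u=-2, then (j=0), then u=-6, then (j=1), then u=-10, then (j=2), then u=-14, then v=1, then (i=1), then v=-6, then u=14, then returns -14
eval_b: t=1, then u=1, then (i=1), then u=1, then (j=0), then u=5, then (i=2), then u=5, then (j=0), then u=9, then (i=3), then u=9, then (j=0), then u=13, then (i=4), then u=13, then (j=0), then u=17, then (i=5), then u=17, then (j=0), then u=21, then t=1, then returns 21
-14 against 21: the behavior changed.
verdict: not equivalent; witness: x=-3, y=1
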